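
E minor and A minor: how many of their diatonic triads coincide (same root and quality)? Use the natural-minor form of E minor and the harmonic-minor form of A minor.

1

Diatonic triads of E minor (natural minor): E minor (i), F# diminished (ii°), G major (III), A minor (iv), B minor (v), C major (VI), D major (VII).
Diatonic triads of A minor (harmonic minor): A minor (i), B diminished (ii°), C augmented (III+), D minor (iv), E major (V), F major (VI), G# diminished (vii°).
Matching root and quality in both lists: A minor.
That gives 1 common triad.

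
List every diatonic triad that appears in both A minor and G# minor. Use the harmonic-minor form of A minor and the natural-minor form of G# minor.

E

Triads in A minor (harmonic minor): A minor (i), B diminished (ii°), C augmented (III+), D minor (iv), E major (V), F major (VI), G# diminished (vii°).
Triads in G# minor (natural minor): G# minor (i), A# diminished (ii°), B major (III), C# minor (iv), D# minor (v), E major (VI), F# major (VII).
Shared triads with their functions: E major (V in A minor, VI in G# minor).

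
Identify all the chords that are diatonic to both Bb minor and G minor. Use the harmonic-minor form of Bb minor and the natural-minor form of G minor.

Triads in Bb minor (harmonic minor): Bbm (i), Cdim (ii°), Dbaug (III+), Ebm (iv), F (V), Gb (VI), Adim (vii°).
Triads in G minor (natural minor): Gm (i), Adim (ii°), Bb (III), Cm (iv), Dm (v), Eb (VI), F (VII).
Shared triads with their functions: F (V in Bb minor, VII in G minor); Adim (vii° in Bb minor, ii° in G minor).

F, Adim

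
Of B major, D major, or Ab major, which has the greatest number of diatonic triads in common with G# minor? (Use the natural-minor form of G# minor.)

Triads of G# minor (natural minor): G# minor (i), A# diminished (ii°), B major (III), C# minor (iv), D# minor (v), E major (VI), F# major (VII).
B major shares 7: G#m, A#dim, B, C#m, D#m, E, F#.
D major shares 0: none.
Ab major shares 0: none.
The most common triads (7) are shared with B major.

B major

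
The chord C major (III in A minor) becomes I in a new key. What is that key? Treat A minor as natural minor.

The numeral I denotes a major triad on scale degree 1. With C on degree 1, the tonic of the new key is C.
Degree 1 carries a major triad in major keys, so the destination is C major.
Check: the diatonic triads of C major are C (I), Dm (ii), Em (iii), F (IV), G (V), Am (vi), Bdim (vii°) — C major is indeed I.

C major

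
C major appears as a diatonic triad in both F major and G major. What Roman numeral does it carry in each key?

V in F major; IV in G major

The scale of F major is F G A B♭ C D E; C is degree 5, and the triad built there (C-E-G) is major, so it is V.
The scale of G major is G A B C D E F♯; C is degree 4, and the triad built there (C-E-G) is major, so it is IV.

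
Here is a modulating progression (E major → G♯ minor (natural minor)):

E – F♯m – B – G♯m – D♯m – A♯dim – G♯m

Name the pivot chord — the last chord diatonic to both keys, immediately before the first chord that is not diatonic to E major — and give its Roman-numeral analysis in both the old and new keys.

G♯m — iii in E major, i in G♯ minor

Chords diatonic to E major: E, F♯m, G♯m, A, B, C♯m, D♯dim.
Reading the progression, the first chord not in that set is D♯m, so the modulation leaves E major there.
The chord immediately before D♯m is G♯m, which is diatonic to both keys: iii in E major and i in G♯ minor.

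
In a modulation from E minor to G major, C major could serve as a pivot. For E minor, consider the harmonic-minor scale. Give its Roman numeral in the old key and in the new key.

The scale of E minor (harmonic minor) is E F# G A B C D#; C is degree 6, and the triad built there (C-E-G) is major, so it is VI.
The scale of G major is G A B C D E F#; C is degree 4, and the triad built there (C-E-G) is major, so it is IV.

VI in E minor; IV in G major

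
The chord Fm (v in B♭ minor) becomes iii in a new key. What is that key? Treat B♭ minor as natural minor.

D♭ major

The numeral iii denotes a minor triad on scale degree 3. With F on degree 3, the tonic of the new key is D♭.
Degree 3 carries a minor triad in major keys, so the destination is D♭ major.
Check: the diatonic triads of D♭ major are D♭ (I), E♭m (ii), Fm (iii), G♭ (IV), A♭ (V), B♭m (vi), Cdim (vii°) — Fm is indeed iii.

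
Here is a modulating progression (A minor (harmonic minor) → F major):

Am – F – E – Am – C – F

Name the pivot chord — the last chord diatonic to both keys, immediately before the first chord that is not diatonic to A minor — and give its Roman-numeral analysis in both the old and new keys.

Chords diatonic to A minor: Am, Bdim, Caug, Dm, E, F, G#dim.
Reading the progression, the first chord not in that set is C, so the modulation leaves A minor there.
The chord immediately before C is Am, which is diatonic to both keys: i in A minor and iii in F major.

Am — i in A minor, iii in F major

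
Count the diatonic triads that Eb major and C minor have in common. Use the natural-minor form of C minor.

7

Diatonic triads of Eb major: Eb (I), Fm (ii), Gm (iii), Ab (IV), Bb (V), Cm (vi), Ddim (vii°).
Diatonic triads of C minor (natural minor): Cm (i), Ddim (ii°), Eb (III), Fm (iv), Gm (v), Ab (VI), Bb (VII).
Matching root and quality in both lists: Eb, Fm, Gm, Ab, Bb, Cm, Ddim.
That gives 7 common triads.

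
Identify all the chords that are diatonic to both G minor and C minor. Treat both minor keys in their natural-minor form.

Triads in G minor (natural minor): Gm (i), Adim (ii°), Bb (III), Cm (iv), Dm (v), Eb (VI), F (VII).
Triads in C minor (natural minor): Cm (i), Ddim (ii°), Eb (III), Fm (iv), Gm (v), Ab (VI), Bb (VII).
Shared triads with their functions: Gm (i in G minor, v in C minor); Bb (III in G minor, VII in C minor); Cm (iv in G minor, i in C minor); Eb (VI in G minor, III in C minor).

Gm, Bb, Cm, Eb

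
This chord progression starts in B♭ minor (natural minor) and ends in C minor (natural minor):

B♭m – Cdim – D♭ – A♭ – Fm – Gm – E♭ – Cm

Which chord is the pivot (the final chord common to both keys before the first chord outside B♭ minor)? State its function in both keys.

Chords diatonic to B♭ minor: B♭m, Cdim, D♭, E♭m, Fm, G♭, A♭.
Reading the progression, the first chord not in that set is Gm, so the modulation leaves B♭ minor there.
The chord immediately before Gm is Fm, which is diatonic to both keys: v in B♭ minor and iv in C minor.

Fm — v in B♭ minor, iv in C minor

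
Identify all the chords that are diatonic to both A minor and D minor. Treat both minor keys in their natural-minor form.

Am, C, Dm, F

Triads in A minor (natural minor): A minor (i), B diminished (ii°), C major (III), D minor (iv), E minor (v), F major (VI), G major (VII).
Triads in D minor (natural minor): D minor (i), E diminished (ii°), F major (III), G minor (iv), A minor (v), Bb major (VI), C major (VII).
Shared triads with their functions: A minor (i in A minor, v in D minor); C major (III in A minor, VII in D minor); D minor (iv in A minor, i in D minor); F major (VI in A minor, III in D minor).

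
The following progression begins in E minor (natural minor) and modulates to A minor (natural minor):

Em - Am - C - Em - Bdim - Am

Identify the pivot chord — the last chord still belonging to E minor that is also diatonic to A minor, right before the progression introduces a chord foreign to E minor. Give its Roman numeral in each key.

Chords diatonic to E minor: Em, F#dim, G, Am, Bm, C, D.
Reading the progression, the first chord not in that set is Bdim, so the modulation leaves E minor there.
The chord immediately before Bdim is Em, which is diatonic to both keys: i in E minor and v in A minor.

Em — i in E minor, v in A minor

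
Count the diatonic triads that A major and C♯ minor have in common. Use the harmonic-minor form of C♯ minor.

3

Diatonic triads of A major: A (I), Bm (ii), C♯m (iii), D (IV), E (V), F♯m (vi), G♯dim (vii°).
Diatonic triads of C♯ minor (harmonic minor): C♯m (i), D♯dim (ii°), Eaug (III+), F♯m (iv), G♯ (V), A (VI), B♯dim (vii°).
Matching root and quality in both lists: A, C♯m, F♯m.
That gives 3 common triads.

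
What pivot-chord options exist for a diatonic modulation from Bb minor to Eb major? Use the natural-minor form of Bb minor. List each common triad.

Triads in Bb minor (natural minor): Bb minor (i), C diminished (ii°), Db major (III), Eb minor (iv), F minor (v), Gb major (VI), Ab major (VII).
Triads in Eb major: Eb major (I), F minor (ii), G minor (iii), Ab major (IV), Bb major (V), C minor (vi), D diminished (vii°).
Shared triads with their functions: F minor (v in Bb minor, ii in Eb major); Ab major (VII in Bb minor, IV in Eb major).

Fm, Ab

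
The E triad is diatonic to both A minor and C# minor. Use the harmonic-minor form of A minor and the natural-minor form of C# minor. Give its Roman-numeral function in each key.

V in A minor; III in C# minor

The scale of A minor (harmonic minor) is A B C D E F G#; E is degree 5, and the triad built there (E-G#-B) is major, so it is V.
The scale of C# minor (natural minor) is C# D# E F# G# A B; E is degree 3, and the triad built there (E-G#-B) is major, so it is III.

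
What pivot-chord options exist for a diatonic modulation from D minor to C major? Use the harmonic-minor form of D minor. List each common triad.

Triads in D minor (harmonic minor): Dm (i), Edim (ii°), Faug (III+), Gm (iv), A (V), Bb (VI), C#dim (vii°).
Triads in C major: C (I), Dm (ii), Em (iii), F (IV), G (V), Am (vi), Bdim (vii°).
Shared triads with their functions: Dm (i in D minor, ii in C major).

Dm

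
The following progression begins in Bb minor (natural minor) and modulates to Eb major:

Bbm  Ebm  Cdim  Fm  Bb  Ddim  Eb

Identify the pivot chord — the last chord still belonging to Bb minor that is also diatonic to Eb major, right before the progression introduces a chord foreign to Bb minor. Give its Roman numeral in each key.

Fm — v in Bb minor, ii in Eb major

Chords diatonic to Bb minor: Bbm, Cdim, Db, Ebm, Fm, Gb, Ab.
Reading the progression, the first chord not in that set is Bb, so the modulation leaves Bb minor there.
The chord immediately before Bb is Fm, which is diatonic to both keys: v in Bb minor and ii in Eb major.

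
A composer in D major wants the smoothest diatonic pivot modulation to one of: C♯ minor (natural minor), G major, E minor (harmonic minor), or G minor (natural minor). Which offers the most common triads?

Triads of D major: D major (I), E minor (ii), F♯ minor (iii), G major (IV), A major (V), B minor (vi), C♯ diminished (vii°).
C♯ minor (natural minor) shares 2: F♯m, A.
G major shares 4: D, Em, G, Bm.
E minor (harmonic minor) shares 1: Em.
G minor (natural minor) shares 0: none.
The most common triads (4) are shared with G major.

G major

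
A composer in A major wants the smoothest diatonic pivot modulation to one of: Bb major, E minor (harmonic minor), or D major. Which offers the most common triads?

D major

Triads of A major: A major (I), B minor (ii), C# minor (iii), D major (IV), E major (V), F# minor (vi), G# diminished (vii°).
Bb major shares 0: none.
E minor (harmonic minor) shares 0: none.
D major shares 4: A, Bm, D, F#m.
The most common triads (4) are shared with D major.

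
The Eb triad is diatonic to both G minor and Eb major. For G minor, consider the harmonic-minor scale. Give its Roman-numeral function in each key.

The scale of G minor (harmonic minor) is G A Bb C D Eb F#; Eb is degree 6, and the triad built there (Eb-G-Bb) is major, so it is VI.
The scale of Eb major is Eb F G Ab Bb C D; Eb is degree 1, and the triad built there (Eb-G-Bb) is major, so it is I.

VI in G minor; I in Eb major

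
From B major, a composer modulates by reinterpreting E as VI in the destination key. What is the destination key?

The numeral VI denotes a major triad on scale degree 6. With E on degree 6, the tonic of the new key is G#.
Degree 6 carries a major triad in minor keys, so the destination is G# minor.
Check: the diatonic triads of G# minor (natural minor) are G#m (i), A#dim (ii°), B (III), C#m (iv), D#m (v), E (VI), F# (VII) — E is indeed VI.

G# minor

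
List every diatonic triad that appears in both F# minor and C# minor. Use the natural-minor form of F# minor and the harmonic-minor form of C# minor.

Triads in F# minor (natural minor): F#m (i), G#dim (ii°), A (III), Bm (iv), C#m (v), D (VI), E (VII).
Triads in C# minor (harmonic minor): C#m (i), D#dim (ii°), Eaug (III+), F#m (iv), G# (V), A (VI), B#dim (vii°).
Shared triads with their functions: F#m (i in F# minor, iv in C# minor); A (III in F# minor, VI in C# minor); C#m (v in F# minor, i in C# minor).

F#m, A, C#m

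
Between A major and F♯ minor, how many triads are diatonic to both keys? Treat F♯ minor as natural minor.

Diatonic triads of A major: A (I), Bm (ii), C♯m (iii), D (IV), E (V), F♯m (vi), G♯dim (vii°).
Diatonic triads of F♯ minor (natural minor): F♯m (i), G♯dim (ii°), A (III), Bm (iv), C♯m (v), D (VI), E (VII).
Matching root and quality in both lists: A, Bm, C♯m, D, E, F♯m, G♯dim.
That gives 7 common triads.

7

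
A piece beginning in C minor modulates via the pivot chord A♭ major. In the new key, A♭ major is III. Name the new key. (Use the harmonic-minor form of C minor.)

F minor

The numeral III denotes a major triad on scale degree 3. With A♭ on degree 3, the tonic of the new key is F.
Degree 3 carries a major triad in natural-minor keys, so the destination is F minor.
Check: the diatonic triads of F minor (natural minor) are Fm (i), Gdim (ii°), A♭ (III), B♭m (iv), Cm (v), D♭ (VI), E♭ (VII) — A♭ major is indeed III.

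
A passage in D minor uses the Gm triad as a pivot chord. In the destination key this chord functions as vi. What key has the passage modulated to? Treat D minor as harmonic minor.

B♭ major

The numeral vi denotes a minor triad on scale degree 6. With G on degree 6, the tonic of the new key is B♭.
Degree 6 carries a minor triad in major keys, so the destination is B♭ major.
Check: the diatonic triads of B♭ major are B♭ (I), Cm (ii), Dm (iii), E♭ (IV), F (V), Gm (vi), Adim (vii°) — Gm is indeed vi.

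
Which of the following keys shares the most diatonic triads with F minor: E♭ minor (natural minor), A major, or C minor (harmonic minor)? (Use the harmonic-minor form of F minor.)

Triads of F minor (harmonic minor): F minor (i), G diminished (ii°), A♭ augmented (III+), B♭ minor (iv), C major (V), D♭ major (VI), E diminished (vii°).
E♭ minor (natural minor) shares 2: B♭m, D♭.
A major shares 0: none.
C minor (harmonic minor) shares 1: Fm.
The most common triads (2) are shared with E♭ minor.

E♭ minor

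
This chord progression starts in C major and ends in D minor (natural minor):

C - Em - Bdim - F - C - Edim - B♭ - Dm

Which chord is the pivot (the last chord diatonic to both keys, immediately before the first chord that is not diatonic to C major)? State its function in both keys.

Chords diatonic to C major: C, Dm, Em, F, G, Am, Bdim.
Reading the progression, the first chord not in that set is Edim, so the modulation leaves C major there.
The chord immediately before Edim is C, which is diatonic to both keys: I in C major and VII in D minor.

C — I in C major, VII in D minor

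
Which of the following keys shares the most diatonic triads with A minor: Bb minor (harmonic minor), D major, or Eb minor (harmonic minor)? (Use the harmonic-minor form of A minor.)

Bb minor

Triads of A minor (harmonic minor): Am (i), Bdim (ii°), Caug (III+), Dm (iv), E (V), F (VI), G#dim (vii°).
Bb minor (harmonic minor) shares 1: F.
D major shares 0: none.
Eb minor (harmonic minor) shares 0: none.
The most common triads (1) are shared with Bb minor.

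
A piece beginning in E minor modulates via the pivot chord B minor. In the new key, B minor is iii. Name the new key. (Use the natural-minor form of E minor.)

G major

The numeral iii denotes a minor triad on scale degree 3. With B on degree 3, the tonic of the new key is G.
Degree 3 carries a minor triad in major keys, so the destination is G major.
Check: the diatonic triads of G major are G (I), Am (ii), Bm (iii), C (IV), D (V), Em (vi), F#dim (vii°) — B minor is indeed iii.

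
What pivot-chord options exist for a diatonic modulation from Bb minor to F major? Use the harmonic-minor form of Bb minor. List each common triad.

Triads in Bb minor (harmonic minor): Bbm (i), Cdim (ii°), Dbaug (III+), Ebm (iv), F (V), Gb (VI), Adim (vii°).
Triads in F major: F (I), Gm (ii), Am (iii), Bb (IV), C (V), Dm (vi), Edim (vii°).
Shared triads with their functions: F (V in Bb minor, I in F major).

F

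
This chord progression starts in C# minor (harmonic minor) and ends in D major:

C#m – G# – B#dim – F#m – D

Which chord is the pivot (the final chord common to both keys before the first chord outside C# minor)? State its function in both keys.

Chords diatonic to C# minor: C#m, D#dim, Eaug, F#m, G#, A, B#dim.
Reading the progression, the first chord not in that set is D, so the modulation leaves C# minor there.
The chord immediately before D is F#m, which is diatonic to both keys: iv in C# minor and iii in D major.

F#m — iv in C# minor, iii in D major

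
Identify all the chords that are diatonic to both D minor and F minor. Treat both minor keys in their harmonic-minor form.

Triads in D minor (harmonic minor): Dm (i), Edim (ii°), Faug (III+), Gm (iv), A (V), Bb (VI), C#dim (vii°).
Triads in F minor (harmonic minor): Fm (i), Gdim (ii°), Abaug (III+), Bbm (iv), C (V), Db (VI), Edim (vii°).
Shared triads with their functions: Edim (ii° in D minor, vii° in F minor).

Edim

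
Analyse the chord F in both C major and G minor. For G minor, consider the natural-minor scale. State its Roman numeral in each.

IV in C major; VII in G minor

The scale of C major is C D E F G A B; F is degree 4, and the triad built there (F-A-C) is major, so it is IV.
The scale of G minor (natural minor) is G A Bb C D Eb F; F is degree 7, and the triad built there (F-A-C) is major, so it is VII.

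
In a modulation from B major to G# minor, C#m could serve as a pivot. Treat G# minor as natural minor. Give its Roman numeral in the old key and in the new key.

The scale of B major is B C# D# E F# G# A#; C# is degree 2, and the triad built there (C#-E-G#) is minor, so it is ii.
The scale of G# minor (natural minor) is G# A# B C# D# E F#; C# is degree 4, and the triad built there (C#-E-G#) is minor, so it is iv.

ii in B major; iv in G# minor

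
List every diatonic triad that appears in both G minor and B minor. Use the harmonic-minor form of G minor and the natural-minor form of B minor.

Triads in G minor (harmonic minor): G minor (i), A diminished (ii°), B♭ augmented (III+), C minor (iv), D major (V), E♭ major (VI), F♯ diminished (vii°).
Triads in B minor (natural minor): B minor (i), C♯ diminished (ii°), D major (III), E minor (iv), F♯ minor (v), G major (VI), A major (VII).
Shared triads with their functions: D major (V in G minor, III in B minor).

D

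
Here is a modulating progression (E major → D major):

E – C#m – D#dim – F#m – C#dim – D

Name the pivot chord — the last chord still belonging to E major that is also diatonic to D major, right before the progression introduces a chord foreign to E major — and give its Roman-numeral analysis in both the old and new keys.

Chords diatonic to E major: E, F#m, G#m, A, B, C#m, D#dim.
Reading the progression, the first chord not in that set is C#dim, so the modulation leaves E major there.
The chord immediately before C#dim is F#m, which is diatonic to both keys: ii in E major and iii in D major.

F#m — ii in E major, iii in D major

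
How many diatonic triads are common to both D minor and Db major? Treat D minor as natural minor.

Diatonic triads of D minor (natural minor): Dm (i), Edim (ii°), F (III), Gm (iv), Am (v), Bb (VI), C (VII).
Diatonic triads of Db major: Db (I), Ebm (ii), Fm (iii), Gb (IV), Ab (V), Bbm (vi), Cdim (vii°).
No triad has the same root and quality in both keys.

0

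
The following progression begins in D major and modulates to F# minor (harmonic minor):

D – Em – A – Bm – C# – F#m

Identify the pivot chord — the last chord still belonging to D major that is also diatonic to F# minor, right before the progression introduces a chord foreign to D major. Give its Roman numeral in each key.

Chords diatonic to D major: D, Em, F#m, G, A, Bm, C#dim.
Reading the progression, the first chord not in that set is C#, so the modulation leaves D major there.
The chord immediately before C# is Bm, which is diatonic to both keys: vi in D major and iv in F# minor.

Bm — vi in D major, iv in F# minor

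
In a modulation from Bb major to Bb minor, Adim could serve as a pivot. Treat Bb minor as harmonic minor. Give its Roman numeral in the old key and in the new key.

vii° in Bb major; vii° in Bb minor

The scale of Bb major is Bb C D Eb F G A; A is degree 7, and the triad built there (A-C-Eb) is diminished, so it is vii°.
The scale of Bb minor (harmonic minor) is Bb C Db Eb F Gb A; A is degree 7, and the triad built there (A-C-Eb) is diminished, so it is vii°.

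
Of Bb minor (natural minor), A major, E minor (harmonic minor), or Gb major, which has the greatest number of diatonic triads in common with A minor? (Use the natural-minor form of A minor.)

E minor

Triads of A minor (natural minor): A minor (i), B diminished (ii°), C major (III), D minor (iv), E minor (v), F major (VI), G major (VII).
Bb minor (natural minor) shares 0: none.
A major shares 0: none.
E minor (harmonic minor) shares 3: Am, C, Em.
Gb major shares 0: none.
The most common triads (3) are shared with E minor.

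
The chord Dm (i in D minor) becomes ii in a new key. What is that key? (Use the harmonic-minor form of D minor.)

C major

The numeral ii denotes a minor triad on scale degree 2. With D on degree 2, the tonic of the new key is C.
Degree 2 carries a minor triad in major keys, so the destination is C major.
Check: the diatonic triads of C major are C (I), Dm (ii), Em (iii), F (IV), G (V), Am (vi), Bdim (vii°) — Dm is indeed ii.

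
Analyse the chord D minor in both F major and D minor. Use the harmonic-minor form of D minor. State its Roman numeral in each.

vi in F major; i in D minor

The scale of F major is F G A Bb C D E; D is degree 6, and the triad built there (D-F-A) is minor, so it is vi.
The scale of D minor (harmonic minor) is D E F G A Bb C#; D is degree 1, and the triad built there (D-F-A) is minor, so it is i.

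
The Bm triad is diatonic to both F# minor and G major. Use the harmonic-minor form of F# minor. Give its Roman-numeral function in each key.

iv in F# minor; iii in G major

The scale of F# minor (harmonic minor) is F# G# A B C# D E#; B is degree 4, and the triad built there (B-D-F#) is minor, so it is iv.
The scale of G major is G A B C D E F#; B is degree 3, and the triad built there (B-D-F#) is minor, so it is iii.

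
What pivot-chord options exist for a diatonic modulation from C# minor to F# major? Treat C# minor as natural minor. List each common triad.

Triads in C# minor (natural minor): C#m (i), D#dim (ii°), E (III), F#m (iv), G#m (v), A (VI), B (VII).
Triads in F# major: F# (I), G#m (ii), A#m (iii), B (IV), C# (V), D#m (vi), E#dim (vii°).
Shared triads with their functions: G#m (v in C# minor, ii in F# major); B (VII in C# minor, IV in F# major).

G#m, B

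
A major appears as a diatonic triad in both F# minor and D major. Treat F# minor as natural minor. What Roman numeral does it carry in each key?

The scale of F# minor (natural minor) is F# G# A B C# D E; A is degree 3, and the triad built there (A-C#-E) is major, so it is III.
The scale of D major is D E F# G A B C#; A is degree 5, and the triad built there (A-C#-E) is major, so it is V.

III in F# minor; V in D major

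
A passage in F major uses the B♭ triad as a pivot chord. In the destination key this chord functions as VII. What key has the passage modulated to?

The numeral VII denotes a major triad on scale degree 7. With B♭ on degree 7, the tonic of the new key is C.
Degree 7 carries a major triad in natural-minor keys, so the destination is C minor.
Check: the diatonic triads of C minor (natural minor) are Cm (i), Ddim (ii°), E♭ (III), Fm (iv), Gm (v), A♭ (VI), B♭ (VII) — B♭ is indeed VII.

C minor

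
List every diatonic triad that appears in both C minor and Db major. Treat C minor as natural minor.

Triads in C minor (natural minor): Cm (i), Ddim (ii°), Eb (III), Fm (iv), Gm (v), Ab (VI), Bb (VII).
Triads in Db major: Db (I), Ebm (ii), Fm (iii), Gb (IV), Ab (V), Bbm (vi), Cdim (vii°).
Shared triads with their functions: Fm (iv in C minor, iii in Db major); Ab (VI in C minor, V in Db major).

Fm, Ab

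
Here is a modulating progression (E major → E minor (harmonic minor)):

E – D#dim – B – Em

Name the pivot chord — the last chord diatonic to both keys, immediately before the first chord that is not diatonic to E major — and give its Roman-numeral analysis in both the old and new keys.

B — V in E major, V in E minor

Chords diatonic to E major: E, F#m, G#m, A, B, C#m, D#dim.
Reading the progression, the first chord not in that set is Em, so the modulation leaves E major there.
The chord immediately before Em is B, which is diatonic to both keys: V in E major and V in E minor.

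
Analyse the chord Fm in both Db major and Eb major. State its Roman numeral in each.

The scale of Db major is Db Eb F Gb Ab Bb C; F is degree 3, and the triad built there (F-Ab-C) is minor, so it is iii.
The scale of Eb major is Eb F G Ab Bb C D; F is degree 2, and the triad built there (F-Ab-C) is minor, so it is ii.

iii in Db major; ii in Eb major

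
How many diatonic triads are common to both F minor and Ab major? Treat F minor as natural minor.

7

Diatonic triads of F minor (natural minor): Fm (i), Gdim (ii°), Ab (III), Bbm (iv), Cm (v), Db (VI), Eb (VII).
Diatonic triads of Ab major: Ab (I), Bbm (ii), Cm (iii), Db (IV), Eb (V), Fm (vi), Gdim (vii°).
Matching root and quality in both lists: Fm, Gdim, Ab, Bbm, Cm, Db, Eb.
That gives 7 common triads.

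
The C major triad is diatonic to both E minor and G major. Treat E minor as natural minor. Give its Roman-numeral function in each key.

VI in E minor; IV in G major

The scale of E minor (natural minor) is E F# G A B C D; C is degree 6, and the triad built there (C-E-G) is major, so it is VI.
The scale of G major is G A B C D E F#; C is degree 4, and the triad built there (C-E-G) is major, so it is IV.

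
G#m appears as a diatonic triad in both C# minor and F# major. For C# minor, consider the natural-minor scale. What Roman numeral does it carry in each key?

v in C# minor; ii in F# major

The scale of C# minor (natural minor) is C# D# E F# G# A B; G# is degree 5, and the triad built there (G#-B-D#) is minor, so it is v.
The scale of F# major is F# G# A# B C# D# E#; G# is degree 2, and the triad built there (G#-B-D#) is minor, so it is ii.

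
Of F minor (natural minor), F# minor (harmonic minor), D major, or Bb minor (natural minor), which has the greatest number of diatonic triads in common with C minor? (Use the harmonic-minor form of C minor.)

F minor

Triads of C minor (harmonic minor): C minor (i), D diminished (ii°), Eb augmented (III+), F minor (iv), G major (V), Ab major (VI), B diminished (vii°).
F minor (natural minor) shares 3: Cm, Fm, Ab.
F# minor (harmonic minor) shares 0: none.
D major shares 1: G.
Bb minor (natural minor) shares 2: Fm, Ab.
The most common triads (3) are shared with F minor.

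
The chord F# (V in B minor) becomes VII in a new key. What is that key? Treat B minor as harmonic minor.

G# minor

The numeral VII denotes a major triad on scale degree 7. With F# on degree 7, the tonic of the new key is G#.
Degree 7 carries a major triad in natural-minor keys, so the destination is G# minor.
Check: the diatonic triads of G# minor (natural minor) are G#m (i), A#dim (ii°), B (III), C#m (iv), D#m (v), E (VI), F# (VII) — F# is indeed VII.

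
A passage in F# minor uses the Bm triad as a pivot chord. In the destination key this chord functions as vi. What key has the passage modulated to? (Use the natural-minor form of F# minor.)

D major

The numeral vi denotes a minor triad on scale degree 6. With B on degree 6, the tonic of the new key is D.
Degree 6 carries a minor triad in major keys, so the destination is D major.
Check: the diatonic triads of D major are D (I), Em (ii), F#m (iii), G (IV), A (V), Bm (vi), C#dim (vii°) — Bm is indeed vi.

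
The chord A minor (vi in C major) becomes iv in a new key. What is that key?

E minor

The numeral iv denotes a minor triad on scale degree 4. With A on degree 4, the tonic of the new key is E.
Degree 4 carries a minor triad in minor keys, so the destination is E minor.
Check: the diatonic triads of E minor (natural minor) are Em (i), F#dim (ii°), G (III), Am (iv), Bm (v), C (VI), D (VII) — A minor is indeed iv.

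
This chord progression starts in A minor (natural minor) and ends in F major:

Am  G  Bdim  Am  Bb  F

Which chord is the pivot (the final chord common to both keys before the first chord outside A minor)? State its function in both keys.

Chords diatonic to A minor: Am, Bdim, C, Dm, Em, F, G.
Reading the progression, the first chord not in that set is Bb, so the modulation leaves A minor there.
The chord immediately before Bb is Am, which is diatonic to both keys: i in A minor and iii in F major.

Am — i in A minor, iii in F major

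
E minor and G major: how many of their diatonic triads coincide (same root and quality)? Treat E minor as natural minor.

7

Diatonic triads of E minor (natural minor): Em (i), F#dim (ii°), G (III), Am (iv), Bm (v), C (VI), D (VII).
Diatonic triads of G major: G (I), Am (ii), Bm (iii), C (IV), D (V), Em (vi), F#dim (vii°).
Matching root and quality in both lists: Em, F#dim, G, Am, Bm, C, D.
That gives 7 common triads.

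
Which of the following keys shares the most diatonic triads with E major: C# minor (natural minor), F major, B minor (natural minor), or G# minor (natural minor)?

Triads of E major: E (I), F#m (ii), G#m (iii), A (IV), B (V), C#m (vi), D#dim (vii°).
C# minor (natural minor) shares 7: E, F#m, G#m, A, B, C#m, D#dim.
F major shares 0: none.
B minor (natural minor) shares 2: F#m, A.
G# minor (natural minor) shares 4: E, G#m, B, C#m.
The most common triads (7) are shared with C# minor.

C# minor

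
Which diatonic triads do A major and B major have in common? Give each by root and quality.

Triads in A major: A (I), Bm (ii), C♯m (iii), D (IV), E (V), F♯m (vi), G♯dim (vii°).
Triads in B major: B (I), C♯m (ii), D♯m (iii), E (IV), F♯ (V), G♯m (vi), A♯dim (vii°).
Shared triads with their functions: C♯m (iii in A major, ii in B major); E (V in A major, IV in B major).

C♯m, E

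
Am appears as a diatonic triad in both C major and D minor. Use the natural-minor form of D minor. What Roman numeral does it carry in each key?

The scale of C major is C D E F G A B; A is degree 6, and the triad built there (A-C-E) is minor, so it is vi.
The scale of D minor (natural minor) is D E F G A B♭ C; A is degree 5, and the triad built there (A-C-E) is minor, so it is v.

vi in C major; v in D minor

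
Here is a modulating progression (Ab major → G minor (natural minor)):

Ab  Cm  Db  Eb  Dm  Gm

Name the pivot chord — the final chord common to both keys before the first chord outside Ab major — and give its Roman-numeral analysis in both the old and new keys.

Chords diatonic to Ab major: Ab, Bbm, Cm, Db, Eb, Fm, Gdim.
Reading the progression, the first chord not in that set is Dm, so the modulation leaves Ab major there.
The chord immediately before Dm is Eb, which is diatonic to both keys: V in Ab major and VI in G minor.

Eb — V in Ab major, VI in G minor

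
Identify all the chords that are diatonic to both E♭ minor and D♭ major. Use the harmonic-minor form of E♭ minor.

E♭m

Triads in E♭ minor (harmonic minor): E♭m (i), Fdim (ii°), G♭aug (III+), A♭m (iv), B♭ (V), C♭ (VI), Ddim (vii°).
Triads in D♭ major: D♭ (I), E♭m (ii), Fm (iii), G♭ (IV), A♭ (V), B♭m (vi), Cdim (vii°).
Shared triads with their functions: E♭m (i in E♭ minor, ii in D♭ major).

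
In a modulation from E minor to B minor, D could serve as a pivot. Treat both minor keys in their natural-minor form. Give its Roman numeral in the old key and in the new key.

VII in E minor; III in B minor

The scale of E minor (natural minor) is E F# G A B C D; D is degree 7, and the triad built there (D-F#-A) is major, so it is VII.
The scale of B minor (natural minor) is B C# D E F# G A; D is degree 3, and the triad built there (D-F#-A) is major, so it is III.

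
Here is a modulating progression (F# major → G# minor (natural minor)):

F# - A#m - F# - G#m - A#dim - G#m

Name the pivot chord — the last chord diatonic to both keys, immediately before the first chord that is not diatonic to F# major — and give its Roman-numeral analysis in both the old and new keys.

G#m — ii in F# major, i in G# minor

Chords diatonic to F# major: F#, G#m, A#m, B, C#, D#m, E#dim.
Reading the progression, the first chord not in that set is A#dim, so the modulation leaves F# major there.
The chord immediately before A#dim is G#m, which is diatonic to both keys: ii in F# major and i in G# minor.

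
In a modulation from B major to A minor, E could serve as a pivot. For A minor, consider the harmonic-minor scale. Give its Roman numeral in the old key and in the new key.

The scale of B major is B C# D# E F# G# A#; E is degree 4, and the triad built there (E-G#-B) is major, so it is IV.
The scale of A minor (harmonic minor) is A B C D E F G#; E is degree 5, and the triad built there (E-G#-B) is major, so it is V.

IV in B major; V in A minor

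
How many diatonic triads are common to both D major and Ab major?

Diatonic triads of D major: D major (I), E minor (ii), F# minor (iii), G major (IV), A major (V), B minor (vi), C# diminished (vii°).
Diatonic triads of Ab major: Ab major (I), Bb minor (ii), C minor (iii), Db major (IV), Eb major (V), F minor (vi), G diminished (vii°).
No triad has the same root and quality in both keys.

0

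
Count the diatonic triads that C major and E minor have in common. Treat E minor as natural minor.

4

Diatonic triads of C major: C major (I), D minor (ii), E minor (iii), F major (IV), G major (V), A minor (vi), B diminished (vii°).
Diatonic triads of E minor (natural minor): E minor (i), F# diminished (ii°), G major (III), A minor (iv), B minor (v), C major (VI), D major (VII).
Matching root and quality in both lists: C major, E minor, G major, A minor.
That gives 4 common triads.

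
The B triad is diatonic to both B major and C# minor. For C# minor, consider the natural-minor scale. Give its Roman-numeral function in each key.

The scale of B major is B C# D# E F# G# A#; B is degree 1, and the triad built there (B-D#-F#) is major, so it is I.
The scale of C# minor (natural minor) is C# D# E F# G# A B; B is degree 7, and the triad built there (B-D#-F#) is major, so it is VII.

I in B major; VII in C# minor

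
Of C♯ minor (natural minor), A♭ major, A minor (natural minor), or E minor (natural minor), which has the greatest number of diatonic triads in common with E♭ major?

A♭ major

Triads of E♭ major: E♭ major (I), F minor (ii), G minor (iii), A♭ major (IV), B♭ major (V), C minor (vi), D diminished (vii°).
C♯ minor (natural minor) shares 0: none.
A♭ major shares 4: E♭, Fm, A♭, Cm.
A minor (natural minor) shares 0: none.
E minor (natural minor) shares 0: none.
The most common triads (4) are shared with A♭ major.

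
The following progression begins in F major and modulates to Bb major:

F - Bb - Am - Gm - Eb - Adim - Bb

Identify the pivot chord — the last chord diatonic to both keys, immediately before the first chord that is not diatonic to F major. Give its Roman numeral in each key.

Gm — ii in F major, vi in Bb major

Chords diatonic to F major: F, Gm, Am, Bb, C, Dm, Edim.
Reading the progression, the first chord not in that set is Eb, so the modulation leaves F major there.
The chord immediately before Eb is Gm, which is diatonic to both keys: ii in F major and vi in Bb major.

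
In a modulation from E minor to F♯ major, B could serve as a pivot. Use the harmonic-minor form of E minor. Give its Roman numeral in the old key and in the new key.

V in E minor; IV in F♯ major

The scale of E minor (harmonic minor) is E F♯ G A B C D♯; B is degree 5, and the triad built there (B-D♯-F♯) is major, so it is V.
The scale of F♯ major is F♯ G♯ A♯ B C♯ D♯ E♯; B is degree 4, and the triad built there (B-D♯-F♯) is major, so it is IV.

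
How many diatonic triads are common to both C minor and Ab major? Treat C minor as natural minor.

Diatonic triads of C minor (natural minor): Cm (i), Ddim (ii°), Eb (III), Fm (iv), Gm (v), Ab (VI), Bb (VII).
Diatonic triads of Ab major: Ab (I), Bbm (ii), Cm (iii), Db (IV), Eb (V), Fm (vi), Gdim (vii°).
Matching root and quality in both lists: Cm, Eb, Fm, Ab.
That gives 4 common triads.

4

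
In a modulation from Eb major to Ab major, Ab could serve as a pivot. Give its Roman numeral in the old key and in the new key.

The scale of Eb major is Eb F G Ab Bb C D; Ab is degree 4, and the triad built there (Ab-C-Eb) is major, so it is IV.
The scale of Ab major is Ab Bb C Db Eb F G; Ab is degree 1, and the triad built there (Ab-C-Eb) is major, so it is I.

IV in Eb major; I in Ab major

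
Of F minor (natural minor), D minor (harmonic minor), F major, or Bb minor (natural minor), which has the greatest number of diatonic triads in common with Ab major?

F minor

Triads of Ab major: Ab major (I), Bb minor (ii), C minor (iii), Db major (IV), Eb major (V), F minor (vi), G diminished (vii°).
F minor (natural minor) shares 7: Ab, Bbm, Cm, Db, Eb, Fm, Gdim.
D minor (harmonic minor) shares 0: none.
F major shares 0: none.
Bb minor (natural minor) shares 4: Ab, Bbm, Db, Fm.
The most common triads (7) are shared with F minor.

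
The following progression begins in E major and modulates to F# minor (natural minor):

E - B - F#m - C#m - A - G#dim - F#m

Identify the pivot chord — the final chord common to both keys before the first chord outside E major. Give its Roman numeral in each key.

Chords diatonic to E major: E, F#m, G#m, A, B, C#m, D#dim.
Reading the progression, the first chord not in that set is G#dim, so the modulation leaves E major there.
The chord immediately before G#dim is A, which is diatonic to both keys: IV in E major and III in F# minor.

A — IV in E major, III in F# minor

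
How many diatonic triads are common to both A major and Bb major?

Diatonic triads of A major: A (I), Bm (ii), C#m (iii), D (IV), E (V), F#m (vi), G#dim (vii°).
Diatonic triads of Bb major: Bb (I), Cm (ii), Dm (iii), Eb (IV), F (V), Gm (vi), Adim (vii°).
No triad has the same root and quality in both keys.

0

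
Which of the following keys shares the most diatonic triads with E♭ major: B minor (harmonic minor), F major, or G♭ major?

F major

Triads of E♭ major: E♭ (I), Fm (ii), Gm (iii), A♭ (IV), B♭ (V), Cm (vi), Ddim (vii°).
B minor (harmonic minor) shares 0: none.
F major shares 2: Gm, B♭.
G♭ major shares 0: none.
The most common triads (2) are shared with F major.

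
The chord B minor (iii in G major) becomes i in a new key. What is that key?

B minor

The numeral i denotes a minor triad on scale degree 1. With B on degree 1, the tonic of the new key is B.
Degree 1 carries a minor triad in minor keys, so the destination is B minor.
Check: the diatonic triads of B minor (natural minor) are Bm (i), C#dim (ii°), D (III), Em (iv), F#m (v), G (VI), A (VII) — B minor is indeed i.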